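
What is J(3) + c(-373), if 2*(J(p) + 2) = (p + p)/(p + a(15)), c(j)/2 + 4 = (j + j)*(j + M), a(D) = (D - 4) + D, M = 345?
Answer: 1211217/29 ≈ 41766.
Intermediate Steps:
a(D) = -4 + 2*D (a(D) = (-4 + D) + D = -4 + 2*D)
c(j) = -8 + 4*j*(345 + j) (c(j) = -8 + 2*((j + j)*(j + 345)) = -8 + 2*((2*j)*(345 + j)) = -8 + 2*(2*j*(345 + j)) = -8 + 4*j*(345 + j))
J(p) = -2 + p/(26 + p) (J(p) = -2 + ((p + p)/(p + (-4 + 2*15)))/2 = -2 + ((2*p)/(p + (-4 + 30)))/2 = -2 + ((2*p)/(p + 26))/2 = -2 + ((2*p)/(26 + p))/2 = -2 + (2*p/(26 + p))/2 = -2 + p/(26 + p))
J(3) + c(-373) = (-52 - 1*3)/(26 + 3) + (-8 + 4*(-373)² + 1380*(-373)) = (-52 - 3)/29 + (-8 + 4*139129 - 514740) = (1/29)*(-55) + (-8 + 556516 - 514740) = -55/29 + 41768 = 1211217/29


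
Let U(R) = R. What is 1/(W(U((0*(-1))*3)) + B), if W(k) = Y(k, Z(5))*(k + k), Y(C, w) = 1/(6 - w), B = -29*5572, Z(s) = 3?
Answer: -1/161588 ≈ -6.1886e-6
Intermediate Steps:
B = -161588
W(k) = 2*k/3 (W(k) = (-1/(-6 + 3))*(k + k) = (-1/(-3))*(2*k) = (-1*(-⅓))*(2*k) = (2*k)/3 = 2*k/3)
1/(W(U((0*(-1))*3)) + B) = 1/(2*((0*(-1))*3)/3 - 161588) = 1/(2*(0*3)/3 - 161588) = 1/((⅔)*0 - 161588) = 1/(0 - 161588) = 1/(-161588) = -1/161588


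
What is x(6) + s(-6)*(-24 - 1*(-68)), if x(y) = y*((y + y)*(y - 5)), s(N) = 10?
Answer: 512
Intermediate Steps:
x(y) = 2*y²*(-5 + y) (x(y) = y*((2*y)*(-5 + y)) = y*(2*y*(-5 + y)) = 2*y²*(-5 + y))
x(6) + s(-6)*(-24 - 1*(-68)) = 2*6²*(-5 + 6) + 10*(-24 - 1*(-68)) = 2*36*1 + 10*(-24 + 68) = 72 + 10*44 = 72 + 440 = 512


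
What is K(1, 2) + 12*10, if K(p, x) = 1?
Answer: 121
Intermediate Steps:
K(1, 2) + 12*10 = 1 + 12*10 = 1 + 120 = 121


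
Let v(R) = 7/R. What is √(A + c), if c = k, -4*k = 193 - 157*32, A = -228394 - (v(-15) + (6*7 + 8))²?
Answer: I*√206675821/30 ≈ 479.21*I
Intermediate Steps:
A = -51940699/225 (A = -228394 - (7/(-15) + (6*7 + 8))² = -228394 - (7*(-1/15) + (42 + 8))² = -228394 - (-7/15 + 50)² = -228394 - (743/15)² = -228394 - 1*552049/225 = -228394 - 552049/225 = -51940699/225 ≈ -2.3085e+5)
k = 4831/4 (k = -(193 - 157*32)/4 = -(193 - 5024)/4 = -¼*(-4831) = 4831/4 ≈ 1207.8)
c = 4831/4 ≈ 1207.8
√(A + c) = √(-51940699/225 + 4831/4) = √(-206675821/900) = I*√206675821/30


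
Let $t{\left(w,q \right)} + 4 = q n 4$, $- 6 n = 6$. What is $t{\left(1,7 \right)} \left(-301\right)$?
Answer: $9632$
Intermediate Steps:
$n = -1$ ($n = \left(- \frac{1}{6}\right) 6 = -1$)
$t{\left(w,q \right)} = -4 - 4 q$ ($t{\left(w,q \right)} = -4 + q \left(-1\right) 4 = -4 + - q 4 = -4 - 4 q$)
$t{\left(1,7 \right)} \left(-301\right) = \left(-4 - 28\right) \left(-301\right) = \left(-32\right) \left(-301\right) = 9632$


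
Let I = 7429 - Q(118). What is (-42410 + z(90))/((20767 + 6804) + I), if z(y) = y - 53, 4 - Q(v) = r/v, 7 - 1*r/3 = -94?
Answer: -5000014/4129831 ≈ -1.2107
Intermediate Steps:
r = 303 (r = 21 - 3*(-94) = 21 + 282 = 303)
Q(v) = 4 - 303/v
I = 876453/118 (I = 7429 - (4 - 303/118) = 7429 - 1*169/118 = 7429 - 169/118 = 876453/118 ≈ 7427.6)
z(y) = -53 + y
(-42410 + z(90))/((20767 + 6804) + I) = (-42410 + (-53 + 90))/((20767 + 6804) + 876453/118) = (-42410 + 37)/(27571 + 876453/118) = -42373/4129831/118 = -42373*118/4129831 = -5000014/4129831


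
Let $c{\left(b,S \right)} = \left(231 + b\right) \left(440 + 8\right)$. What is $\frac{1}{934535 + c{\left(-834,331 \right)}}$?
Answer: $\frac{1}{664391} \approx 1.5051 \cdot 10^{-6}$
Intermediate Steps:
$c{\left(b,S \right)} = 103488 + 448 b$ ($c{\left(b,S \right)} = \left(231 + b\right) 448 = 103488 + 448 b$)
$\frac{1}{934535 + c{\left(-834,331 \right)}} = \frac{1}{934535 + \left(103488 + 448 \left(-834\right)\right)} = \frac{1}{934535 + \left(103488 - 373632\right)} = \frac{1}{934535 - 270144} = \frac{1}{664391}$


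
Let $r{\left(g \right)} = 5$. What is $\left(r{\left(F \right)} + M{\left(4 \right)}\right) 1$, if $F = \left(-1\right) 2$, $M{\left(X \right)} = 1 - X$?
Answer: $2$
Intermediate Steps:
$F = -2$
$\left(r{\left(F \right)} + M{\left(4 \right)}\right) 1 = \left(5 + \left(1 - 4\right)\right) 1 = \left(5 - 3\right) 1 = 2 \cdot 1 = 2$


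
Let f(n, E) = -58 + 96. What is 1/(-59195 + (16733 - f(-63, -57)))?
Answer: -1/42500 ≈ -2.3529e-5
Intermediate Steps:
f(n, E) = 38
1/(-59195 + (16733 - f(-63, -57))) = 1/(-59195 + (16733 - 1*38)) = 1/(-59195 + (16733 - 38)) = 1/(-59195 + 16695) = 1/(-42500) = -1/42500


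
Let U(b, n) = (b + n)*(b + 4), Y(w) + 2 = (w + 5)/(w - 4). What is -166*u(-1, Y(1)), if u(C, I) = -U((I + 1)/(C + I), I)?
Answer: -64906/25 ≈ -2596.2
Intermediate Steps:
Y(w) = -2 + (5 + w)/(-4 + w) (Y(w) = -2 + (w + 5)/(w - 4) = -2 + (5 + w)/(-4 + w))
U(b, n) = (4 + b)*(b + n) (U(b, n) = (b + n)*(4 + b) = (4 + b)*(b + n))
u(C, I) = -4*I - (1 + I)**2/(C + I)**2 - 4*(1 + I)/(C + I) - I*(1 + I)/(C + I) (u(C, I) = -(((I + 1)/(C + I))**2 + 4*((I + 1)/(C + I)) + 4*I + ((I + 1)/(C + I))*I) = -(((1 + I)/(C + I))**2 + 4*((1 + I)/(C + I)) + 4*I + ((1 + I)/(C + I))*I) = -((1 + I)**2/(C + I)**2 + 4*(1 + I)/(C + I) + 4*I + I*(1 + I)/(C + I)) = -(4*I + (1 + I)**2/(C + I)**2 + 4*(1 + I)/(C + I) + I*(1 + I)/(C + I)) = -4*I - (1 + I)**2/(C + I)**2 - 4*(1 + I)/(C + I) - I*(1 + I)/(C + I))
-166*u(-1, Y(1)) = -(-166)*((1 + (13 - 1*1)/(-4 + 1))**2 + (-1 + (13 - 1*1)/(-4 + 1))*(4 + 4*((13 - 1*1)/(-4 + 1)) + ((13 - 1*1)/(-4 + 1))*(1 + (13 - 1*1)/(-4 + 1))) + 4*((13 - 1*1)/(-4 + 1))*(-1 + (13 - 1*1)/(-4 + 1))**2)/(-1 + (13 - 1*1)/(-4 + 1))**2 = -(-166)*((1 + (13 - 1)/(-3))**2 + (-1 + (13 - 1)/(-3))*(4 + 4*((13 - 1)/(-3)) + ((13 - 1)/(-3))*(1 + (13 - 1)/(-3))) + 4*((13 - 1)/(-3))*(-1 + (13 - 1)/(-3))**2)/(-1 + (13 - 1)/(-3))**2 = -(-166)*((1 - 1/3*12)**2 + (-1 - 1/3*12)*(4 + 4*(-1/3*12) + (-1/3*12)*(1 - 1/3*12)) + 4*(-1/3*12)*(-1 - 1/3*12)**2)/(-1 - 1/3*12)**2 = -(-166)*((1 - 4)**2 + (-1 - 4)*(4 + 4*(-4) - 4*(1 - 4)) + 4*(-4)*(-1 - 4)**2)/(-1 - 4)**2 = -(-166)*((-3)**2 - 5*(4 - 16 - 4*(-3)) + 4*(-4)*(-5)**2)/(-5)**2 = -(-166)*(9 - 5*(4 - 16 + 12) + 4*(-4)*25)/25 = -(-166)*(9 - 5*0 - 400)/25 = -(-166)*(9 + 0 - 400)/25 = -(-166)*(-391)/25 = -166*391/25 = -64906/25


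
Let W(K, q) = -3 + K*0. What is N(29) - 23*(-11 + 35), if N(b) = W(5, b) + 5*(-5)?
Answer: -580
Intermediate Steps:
W(K, q) = -3 (W(K, q) = -3 + 0 = -3)
N(b) = -28 (N(b) = -3 + 5*(-5) = -3 - 25 = -28)
N(29) - 23*(-11 + 35) = -28 - 23*(-11 + 35) = -28 - 23*24 = -28 - 1*552 = -28 - 552 = -580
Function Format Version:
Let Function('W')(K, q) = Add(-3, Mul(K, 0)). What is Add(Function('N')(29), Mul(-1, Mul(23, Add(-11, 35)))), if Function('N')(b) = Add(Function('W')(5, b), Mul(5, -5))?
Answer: -580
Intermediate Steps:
Function('W')(K, q) = -3 (Function('W')(K, q) = Add(-3, 0) = -3)
Function('N')(b) = -28 (Function('N')(b) = Add(-3, Mul(5, -5)) = Add(-3, -25) = -28)
Add(Function('N')(29), Mul(-1, Mul(23, Add(-11, 35)))) = Add(-28, Mul(-1, Mul(23, Add(-11, 35)))) = Add(-28, Mul(-1, Mul(23, 24))) = Add(-28, Mul(-1, 552)) = Add(-28, -552) = -580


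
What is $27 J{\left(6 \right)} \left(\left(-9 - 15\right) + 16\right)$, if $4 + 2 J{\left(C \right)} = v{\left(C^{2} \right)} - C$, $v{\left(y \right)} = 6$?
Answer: $432$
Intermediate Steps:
$J{\left(C \right)} = 1 - \frac{C}{2}$ ($J{\left(C \right)} = -2 + \frac{6 - C}{2} = -2 - \left(-3 + \frac{C}{2}\right) = 1 - \frac{C}{2}$)
$27 J{\left(6 \right)} \left(\left(-9 - 15\right) + 16\right) = 27 \left(1 - 3\right) \left(\left(-9 - 15\right) + 16\right) = 27 \left(1 - 3\right) \left(-24 + 16\right) = 27 \left(-2\right) \left(-8\right) = \left(-54\right) \left(-8\right) = 432$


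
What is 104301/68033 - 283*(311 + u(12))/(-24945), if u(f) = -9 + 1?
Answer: 2811850054/565694395 ≈ 4.9706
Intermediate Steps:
u(f) = -8
104301/68033 - 283*(311 + u(12))/(-24945) = 104301/68033 - 283*(311 - 8)/(-24945) = 104301*(1/68033) - 283*303*(-1/24945) = 104301/68033 - 85749*(-1/24945) = 104301/68033 + 28583/8315 = 2811850054/565694395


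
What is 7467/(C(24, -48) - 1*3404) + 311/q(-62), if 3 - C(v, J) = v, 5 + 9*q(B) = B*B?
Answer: -19079238/13148575 ≈ -1.4510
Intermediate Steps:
q(B) = -5/9 + B²/9 (q(B) = -5/9 + (B*B)/9 = -5/9 + B²/9)
C(v, J) = 3 - v
7467/(C(24, -48) - 1*3404) + 311/q(-62) = 7467/((3 - 1*24) - 1*3404) + 311/(-5/9 + (⅑)*(-62)²) = 7467/((3 - 24) - 3404) + 311/(-5/9 + (⅑)*3844) = 7467/(-21 - 3404) + 311/(-5/9 + 3844/9) = 7467/(-3425) + 311/(3839/9) = 7467*(-1/3425) + 311*(9/3839) = -7467/3425 + 2799/3839 = -19079238/13148575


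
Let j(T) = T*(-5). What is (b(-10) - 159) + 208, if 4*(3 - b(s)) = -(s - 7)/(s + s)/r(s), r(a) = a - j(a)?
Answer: 249583/4800 ≈ 51.996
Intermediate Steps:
j(T) = -5*T
r(a) = 6*a (r(a) = a - (-5)*a = a + 5*a = 6*a)
b(s) = 3 + (-7 + s)/(48*s**2) (b(s) = 3 - (-1)*((s - 7)/(s + s))/((6*s))/4 = 3 - (-1)*((-7 + s)/((2*s)))*(1/(6*s))/4 = 3 - (-1)*((-7 + s)*(1/(2*s)))*(1/(6*s))/4 = 3 - (-1)*((-7 + s)/(2*s))*(1/(6*s))/4 = 3 - (-1)*(-7 + s)/(12*s**2)/4 = 3 - (-1)*(-7 + s)/(48*s**2) = 3 + (-7 + s)/(48*s**2))
(b(-10) - 159) + 208 = ((1/48)*(-7 - 10 + 144*(-10)**2)/(-10)**2 - 159) + 208 = ((1/48)*(1/100)*(-7 - 10 + 144*100) - 159) + 208 = ((1/48)*(1/100)*(-7 - 10 + 14400) - 159) + 208 = ((1/48)*(1/100)*14383 - 159) + 208 = (14383/4800 - 159) + 208 = -748817/4800 + 208 = 249583/4800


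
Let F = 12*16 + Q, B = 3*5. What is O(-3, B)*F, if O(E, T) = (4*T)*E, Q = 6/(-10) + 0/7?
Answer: -34452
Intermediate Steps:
B = 15
Q = -⅗ (Q = 6*(-⅒) + 0*(⅐) = -⅗ + 0 = -⅗ ≈ -0.60000)
O(E, T) = 4*E*T
F = 957/5 (F = 12*16 - ⅗ = 192 - ⅗ = 957/5 ≈ 191.40)
O(-3, B)*F = (4*(-3)*15)*(957/5) = -180*957/5 = -34452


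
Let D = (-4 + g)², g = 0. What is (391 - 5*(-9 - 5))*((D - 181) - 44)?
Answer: -96349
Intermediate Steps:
D = 16 (D = (-4 + 0)² = (-4)² = 16)
(391 - 5*(-9 - 5))*((D - 181) - 44) = (391 - 5*(-9 - 5))*((16 - 181) - 44) = (391 - 5*(-14))*(-165 - 44) = (391 + 70)*(-209) = 461*(-209) = -96349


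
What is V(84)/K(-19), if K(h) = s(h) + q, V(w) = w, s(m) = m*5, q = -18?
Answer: -84/113 ≈ -0.74336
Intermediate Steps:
s(m) = 5*m
K(h) = -18 + 5*h (K(h) = 5*h - 18 = -18 + 5*h)
V(84)/K(-19) = 84/(-18 + 5*(-19)) = 84/(-18 - 95) = 84/(-113) = 84*(-1/113) = -84/113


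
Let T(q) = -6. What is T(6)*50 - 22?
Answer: -322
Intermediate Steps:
T(6)*50 - 22 = -6*50 - 22 = -300 - 22 = -322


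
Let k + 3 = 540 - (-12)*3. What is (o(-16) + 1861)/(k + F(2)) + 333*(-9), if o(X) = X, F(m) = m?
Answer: -344286/115 ≈ -2993.8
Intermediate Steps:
k = 573 (k = -3 + (540 - (-12)*3) = -3 + (540 - 1*(-36)) = -3 + (540 + 36) = -3 + 576 = 573)
(o(-16) + 1861)/(k + F(2)) + 333*(-9) = (-16 + 1861)/(573 + 2) + 333*(-9) = 1845/575 - 2997 = 1845*(1/575) - 2997 = 369/115 - 2997 = -344286/115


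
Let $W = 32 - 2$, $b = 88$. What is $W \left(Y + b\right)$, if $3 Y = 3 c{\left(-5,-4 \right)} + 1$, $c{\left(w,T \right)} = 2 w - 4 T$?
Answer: $2830$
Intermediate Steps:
$c{\left(w,T \right)} = - 4 T + 2 w$
$W = 30$ ($W = 32 - 2 = 30$)
$Y = \frac{19}{3}$ ($Y = \frac{3 \left(\left(-4\right) \left(-4\right) + 2 \left(-5\right)\right) + 1}{3} = \frac{3 \left(16 - 10\right) + 1}{3} = \frac{3 \cdot 6 + 1}{3} = \frac{18 + 1}{3} = \frac{1}{3} \cdot 19 = \frac{19}{3} \approx 6.3333$)
$W \left(Y + b\right) = 30 \left(\frac{19}{3} + 88\right) = 30 \cdot \frac{283}{3} = 2830$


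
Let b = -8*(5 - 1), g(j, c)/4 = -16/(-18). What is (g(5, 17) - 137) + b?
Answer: -1489/9 ≈ -165.44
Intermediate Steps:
g(j, c) = 32/9 (g(j, c) = 4*(-16/(-18)) = 4*(-16*(-1/18)) = 4*(8/9) = 32/9)
b = -32 (b = -8*4 = -32)
(g(5, 17) - 137) + b = (32/9 - 137) - 32 = -1201/9 - 32 = -1489/9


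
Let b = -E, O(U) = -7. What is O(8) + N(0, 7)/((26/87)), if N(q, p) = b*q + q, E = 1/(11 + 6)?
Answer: -7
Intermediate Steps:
E = 1/17 ≈ 0.058824
b = -1/17 (b = -1*1/17 = -1/17 ≈ -0.058824)
N(q, p) = 16*q/17 (N(q, p) = -q/17 + q = 16*q/17)
O(8) + N(0, 7)/((26/87)) = -7 + ((16/17)*0)/((26/87)) = -7 + 0/(26*(1/87)) = -7 + 0/(26/87) = -7 + (87/26)*0 = -7 + 0 = -7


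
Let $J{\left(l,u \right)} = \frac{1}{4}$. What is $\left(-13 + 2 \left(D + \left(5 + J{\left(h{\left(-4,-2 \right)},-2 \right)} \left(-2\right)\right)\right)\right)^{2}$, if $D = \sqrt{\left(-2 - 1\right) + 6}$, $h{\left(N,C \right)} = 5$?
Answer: $28 - 16 \sqrt{3} \approx 0.28719$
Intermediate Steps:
$J{\left(l,u \right)} = \frac{1}{4}$
$D = \sqrt{3}$ ($D = \sqrt{\left(-2 - 1\right) + 6} = \sqrt{-3 + 6} = \sqrt{3} \approx 1.732$)
$\left(-13 + 2 \left(D + \left(5 + J{\left(h{\left(-4,-2 \right)},-2 \right)} \left(-2\right)\right)\right)\right)^{2} = \left(-13 + 2 \left(\sqrt{3} + \left(5 + \frac{1}{4} \left(-2\right)\right)\right)\right)^{2} = \left(-13 + 2 \left(\sqrt{3} + \left(5 - \frac{1}{2}\right)\right)\right)^{2} = \left(-13 + 2 \left(\sqrt{3} + \frac{9}{2}\right)\right)^{2} = \left(-13 + 2 \left(\frac{9}{2} + \sqrt{3}\right)\right)^{2} = \left(-13 + \left(9 + 2 \sqrt{3}\right)\right)^{2} = \left(-4 + 2 \sqrt{3}\right)^{2}$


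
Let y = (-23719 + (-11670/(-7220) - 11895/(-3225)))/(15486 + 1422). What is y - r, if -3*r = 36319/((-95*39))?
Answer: -478031806297/102360524760 ≈ -4.6701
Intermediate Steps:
y = -3681076919/2624628840 (y = (-23719 + (-11670*(-1/7220) - 11895*(-1/3225)))/16908 = (-23719 + (1167/722 + 793/215))*(1/16908) = (-23719 + 823451/155230)*(1/16908) = -3681076919/155230*1/16908 = -3681076919/2624628840 ≈ -1.4025)
r = 36319/11115 (r = -36319/(3*((-95*39))) = -36319/(3*(-3705)) = -36319*(-1)/(3*3705) = -⅓*(-36319/3705) = 36319/11115 ≈ 3.2676)
y - r = -3681076919/2624628840 - 1*36319/11115 = -3681076919/2624628840 - 36319/11115 = -478031806297/102360524760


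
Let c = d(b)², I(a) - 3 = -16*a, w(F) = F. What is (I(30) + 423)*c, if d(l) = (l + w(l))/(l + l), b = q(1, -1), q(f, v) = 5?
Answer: -54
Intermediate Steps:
b = 5
I(a) = 3 - 16*a
d(l) = 1 (d(l) = (l + l)/(l + l) = (2*l)/((2*l)) = (2*l)*(1/(2*l)) = 1)
c = 1 (c = 1² = 1)
(I(30) + 423)*c = ((3 - 16*30) + 423)*1 = ((3 - 480) + 423)*1 = (-477 + 423)*1 = -54*1 = -54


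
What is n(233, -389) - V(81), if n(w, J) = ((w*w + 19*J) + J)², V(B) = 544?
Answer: 2163086537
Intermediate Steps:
n(w, J) = (w² + 20*J)² (n(w, J) = ((w² + 19*J) + J)² = (w² + 20*J)²)
n(233, -389) - V(81) = (233² + 20*(-389))² - 1*544 = (54289 - 7780)² - 544 = 46509² - 544 = 2163087081 - 544 = 2163086537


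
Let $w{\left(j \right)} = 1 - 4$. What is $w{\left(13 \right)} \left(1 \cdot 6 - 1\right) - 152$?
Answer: $-167$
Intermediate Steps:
$w{\left(j \right)} = -3$ ($w{\left(j \right)} = 1 - 4 = -3$)
$w{\left(13 \right)} \left(1 \cdot 6 - 1\right) - 152 = - 3 \left(1 \cdot 6 - 1\right) - 152 = - 3 \left(6 - 1\right) - 152 = \left(-3\right) 5 - 152 = -15 - 152 = -167$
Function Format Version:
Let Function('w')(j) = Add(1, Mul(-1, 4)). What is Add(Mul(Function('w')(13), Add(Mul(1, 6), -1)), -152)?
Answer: -167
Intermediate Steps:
Function('w')(j) = -3 (Function('w')(j) = Add(1, -4) = -3)
Add(Mul(Function('w')(13), Add(Mul(1, 6), -1)), -152) = Add(Mul(-3, Add(Mul(1, 6), -1)), -152) = Add(Mul(-3, Add(6, -1)), -152) = Add(Mul(-3, 5), -152) = Add(-15, -152) = -167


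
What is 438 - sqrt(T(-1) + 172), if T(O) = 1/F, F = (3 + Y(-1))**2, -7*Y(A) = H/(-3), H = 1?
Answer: 438 - sqrt(704953)/64 ≈ 424.88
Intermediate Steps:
Y(A) = 1/21 (Y(A) = -1/(7*(-3)) = -(-1)/(7*3) = -1/7*(-1/3) = 1/21)
F = 4096/441 (F = (3 + 1/21)**2 = (64/21)**2 = 4096/441 ≈ 9.2880)
T(O) = 441/4096 (T(O) = 1/(4096/441) = 441/4096)
438 - sqrt(T(-1) + 172) = 438 - sqrt(441/4096 + 172) = 438 - sqrt(704953/4096) = 438 - sqrt(704953)/64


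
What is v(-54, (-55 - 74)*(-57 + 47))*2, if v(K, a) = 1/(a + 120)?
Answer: 1/705 ≈ 0.0014184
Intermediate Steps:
v(K, a) = 1/(120 + a)
v(-54, (-55 - 74)*(-57 + 47))*2 = 2/(120 + (-55 - 74)*(-57 + 47)) = 2/(120 - 129*(-10)) = 2/(120 + 1290) = 2/1410 = (1/1410)*2 = 1/705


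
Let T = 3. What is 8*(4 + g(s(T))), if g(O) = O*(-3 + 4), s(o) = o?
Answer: 56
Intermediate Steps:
g(O) = O (g(O) = O*1 = O)
8*(4 + g(s(T))) = 8*(4 + 3) = 8*7 = 56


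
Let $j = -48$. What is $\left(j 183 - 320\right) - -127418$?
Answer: $118314$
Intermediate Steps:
$\left(j 183 - 320\right) - -127418 = \left(\left(-48\right) 183 - 320\right) - -127418 = \left(-8784 - 320\right) + 127418 = -9104 + 127418 = 118314$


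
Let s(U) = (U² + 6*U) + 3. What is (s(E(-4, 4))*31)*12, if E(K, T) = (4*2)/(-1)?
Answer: 7068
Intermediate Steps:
E(K, T) = -8 (E(K, T) = 8*(-1) = -8)
s(U) = 3 + U² + 6*U
(s(E(-4, 4))*31)*12 = ((3 + (-8)² + 6*(-8))*31)*12 = ((3 + 64 - 48)*31)*12 = (19*31)*12 = 589*12 = 7068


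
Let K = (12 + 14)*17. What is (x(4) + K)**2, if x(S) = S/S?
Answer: 196249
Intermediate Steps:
x(S) = 1
K = 442 (K = 26*17 = 442)
(x(4) + K)**2 = (1 + 442)**2 = 443**2 = 196249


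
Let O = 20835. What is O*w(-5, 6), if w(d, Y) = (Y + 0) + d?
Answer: 20835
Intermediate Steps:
w(d, Y) = Y + d
O*w(-5, 6) = 20835*(6 - 5) = 20835*1 = 20835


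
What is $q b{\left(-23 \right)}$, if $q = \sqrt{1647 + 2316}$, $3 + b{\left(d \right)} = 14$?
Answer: $11 \sqrt{3963} \approx 692.48$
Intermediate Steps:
$b{\left(d \right)} = 11$ ($b{\left(d \right)} = -3 + 14 = 11$)
$q = \sqrt{3963} \approx 62.952$
$q b{\left(-23 \right)} = \sqrt{3963} \cdot 11 = 11 \sqrt{3963}$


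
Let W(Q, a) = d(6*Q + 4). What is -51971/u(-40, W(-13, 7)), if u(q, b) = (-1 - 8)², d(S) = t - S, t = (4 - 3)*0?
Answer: -51971/81 ≈ -641.62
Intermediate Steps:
t = 0 (t = 1*0 = 0)
d(S) = -S (d(S) = 0 - S = -S)
W(Q, a) = -4 - 6*Q (W(Q, a) = -(6*Q + 4) = -(4 + 6*Q) = -4 - 6*Q)
u(q, b) = 81 (u(q, b) = (-9)² = 81)
-51971/u(-40, W(-13, 7)) = -51971/81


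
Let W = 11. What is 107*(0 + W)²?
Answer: 12947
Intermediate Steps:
107*(0 + W)² = 107*(0 + 11)² = 107*11² = 107*121 = 12947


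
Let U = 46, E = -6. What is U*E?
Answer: -276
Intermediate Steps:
U*E = 46*(-6) = -276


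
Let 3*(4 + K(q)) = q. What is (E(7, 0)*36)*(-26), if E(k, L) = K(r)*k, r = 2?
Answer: 21840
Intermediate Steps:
K(q) = -4 + q/3
E(k, L) = -10*k/3 (E(k, L) = (-4 + (1/3)*2)*k = (-4 + 2/3)*k = -10*k/3)
(E(7, 0)*36)*(-26) = (-10/3*7*36)*(-26) = -70/3*36*(-26) = -840*(-26) = 21840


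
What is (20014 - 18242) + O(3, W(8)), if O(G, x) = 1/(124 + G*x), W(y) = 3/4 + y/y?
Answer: 916128/517 ≈ 1772.0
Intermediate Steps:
W(y) = 7/4 (W(y) = 3*(¼) + 1 = ¾ + 1 = 7/4)
(20014 - 18242) + O(3, W(8)) = (20014 - 18242) + 1/(124 + 3*(7/4)) = 1772 + 1/(124 + 21/4) = 1772 + 1/(517/4) = 1772 + 4/517 = 916128/517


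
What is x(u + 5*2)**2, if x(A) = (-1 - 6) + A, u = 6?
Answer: 81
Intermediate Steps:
x(A) = -7 + A
x(u + 5*2)**2 = (-7 + (6 + 5*2))**2 = (-7 + (6 + 10))**2 = (-7 + 16)**2 = 9**2 = 81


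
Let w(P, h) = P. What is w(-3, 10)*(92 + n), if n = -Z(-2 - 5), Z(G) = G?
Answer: -297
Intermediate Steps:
n = 7 (n = -(-2 - 5) = -1*(-7) = 7)
w(-3, 10)*(92 + n) = -3*(92 + 7) = -3*99 = -297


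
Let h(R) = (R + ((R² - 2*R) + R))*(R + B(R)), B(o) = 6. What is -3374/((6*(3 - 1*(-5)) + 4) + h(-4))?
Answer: -241/6 ≈ -40.167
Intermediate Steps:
h(R) = R²*(6 + R) (h(R) = (R + ((R² - 2*R) + R))*(R + 6) = (R + (R² - R))*(6 + R) = R²*(6 + R))
-3374/((6*(3 - 1*(-5)) + 4) + h(-4)) = -3374/((6*(3 - 1*(-5)) + 4) + (-4)²*(6 - 4)) = -3374/((6*(3 + 5) + 4) + 16*2) = -3374/((6*8 + 4) + 32) = -3374/((48 + 4) + 32) = -3374/(52 + 32) = -3374/84 = (1/84)*(-3374) = -241/6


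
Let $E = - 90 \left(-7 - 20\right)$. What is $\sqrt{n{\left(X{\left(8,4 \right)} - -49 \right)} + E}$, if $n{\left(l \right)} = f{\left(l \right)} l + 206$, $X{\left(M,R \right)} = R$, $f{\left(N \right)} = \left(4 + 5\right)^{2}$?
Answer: $13 \sqrt{41} \approx 83.241$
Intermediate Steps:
$f{\left(N \right)} = 81$ ($f{\left(N \right)} = 9^{2} = 81$)
$n{\left(l \right)} = 206 + 81 l$ ($n{\left(l \right)} = 81 l + 206 = 206 + 81 l$)
$E = 2430$ ($E = - 90 \left(-7 - 20\right) = \left(-90\right) \left(-27\right) = 2430$)
$\sqrt{n{\left(X{\left(8,4 \right)} - -49 \right)} + E} = \sqrt{\left(206 + 81 \left(4 - -49\right)\right) + 2430} = \sqrt{\left(206 + 81 \left(4 + 49\right)\right) + 2430} = \sqrt{\left(206 + 81 \cdot 53\right) + 2430} = \sqrt{\left(206 + 4293\right) + 2430} = \sqrt{4499 + 2430} = \sqrt{6929} = 13 \sqrt{41}$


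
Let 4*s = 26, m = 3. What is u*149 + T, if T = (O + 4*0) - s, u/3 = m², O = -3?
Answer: 8027/2 ≈ 4013.5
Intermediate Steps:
s = 13/2 (s = (¼)*26 = 13/2 ≈ 6.5000)
u = 27 (u = 3*3² = 3*9 = 27)
T = -19/2 (T = (-3 + 4*0) - 1*13/2 = (-3 + 0) - 13/2 = -3 - 13/2 = -19/2 ≈ -9.5000)
u*149 + T = 27*149 - 19/2 = 4023 - 19/2 = 8027/2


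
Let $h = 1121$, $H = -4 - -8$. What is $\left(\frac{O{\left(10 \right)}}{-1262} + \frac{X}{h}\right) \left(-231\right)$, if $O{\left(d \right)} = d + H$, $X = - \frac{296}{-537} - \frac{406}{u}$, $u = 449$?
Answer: $\frac{149820684013}{56850507221} \approx 2.6353$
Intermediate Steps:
$H = 4$ ($H = -4 + 8 = 4$)
$X = - \frac{85118}{241113}$ ($X = - \frac{296}{-537} - \frac{406}{449} = \left(-296\right) \left(- \frac{1}{537}\right) - \frac{406}{449} = \frac{296}{537} - \frac{406}{449} = - \frac{85118}{241113} \approx -0.35302$)
$O{\left(d \right)} = 4 + d$ ($O{\left(d \right)} = d + 4 = 4 + d$)
$\left(\frac{O{\left(10 \right)}}{-1262} + \frac{X}{h}\right) \left(-231\right) = \left(\frac{4 + 10}{-1262} - \frac{85118}{241113 \cdot 1121}\right) \left(-231\right) = \left(14 \left(- \frac{1}{1262}\right) - \frac{85118}{270287673}\right) \left(-231\right) = \left(- \frac{7}{631} - \frac{85118}{270287673}\right) \left(-231\right) = \left(- \frac{1945723169}{170551521663}\right) \left(-231\right) = \frac{149820684013}{56850507221}$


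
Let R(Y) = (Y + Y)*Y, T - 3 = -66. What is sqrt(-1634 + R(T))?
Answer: 4*sqrt(394) ≈ 79.398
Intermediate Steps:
T = -63 (T = 3 - 66 = -63)
R(Y) = 2*Y**2 (R(Y) = (2*Y)*Y = 2*Y**2)
sqrt(-1634 + R(T)) = sqrt(-1634 + 2*(-63)**2) = sqrt(-1634 + 2*3969) = sqrt(-1634 + 7938) = sqrt(6304) = 4*sqrt(394)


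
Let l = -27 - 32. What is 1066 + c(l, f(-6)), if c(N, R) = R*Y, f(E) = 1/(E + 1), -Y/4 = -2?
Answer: 5322/5 ≈ 1064.4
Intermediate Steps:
Y = 8 (Y = -4*(-2) = 8)
l = -59
f(E) = 1/(1 + E)
c(N, R) = 8*R (c(N, R) = R*8 = 8*R)
1066 + c(l, f(-6)) = 1066 + 8/(1 - 6) = 1066 + 8/(-5) = 1066 + 8*(-⅕) = 1066 - 8/5 = 5322/5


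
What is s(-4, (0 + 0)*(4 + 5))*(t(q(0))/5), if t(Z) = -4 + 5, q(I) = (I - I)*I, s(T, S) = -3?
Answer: -3/5 ≈ -0.60000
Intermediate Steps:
q(I) = 0 (q(I) = 0*I = 0)
t(Z) = 1
s(-4, (0 + 0)*(4 + 5))*(t(q(0))/5) = -3/5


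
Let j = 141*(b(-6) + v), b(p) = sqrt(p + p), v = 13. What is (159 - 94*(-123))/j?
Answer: 50791/8507 - 7814*I*sqrt(3)/8507 ≈ 5.9705 - 1.591*I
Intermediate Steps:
b(p) = sqrt(2)*sqrt(p) (b(p) = sqrt(2*p) = sqrt(2)*sqrt(p))
j = 1833 + 282*I*sqrt(3) (j = 141*(sqrt(2)*sqrt(-6) + 13) = 141*(sqrt(2)*(I*sqrt(6)) + 13) = 141*(2*I*sqrt(3) + 13) = 141*(13 + 2*I*sqrt(3)) = 1833 + 282*I*sqrt(3) ≈ 1833.0 + 488.44*I)
(159 - 94*(-123))/j = (159 - 94*(-123))/(1833 + 282*I*sqrt(3)) = (159 + 11562)/(1833 + 282*I*sqrt(3)) = 11721/(1833 + 282*I*sqrt(3))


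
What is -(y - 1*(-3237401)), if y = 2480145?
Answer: -5717546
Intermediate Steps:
-(y - 1*(-3237401)) = -(2480145 - 1*(-3237401)) = -(2480145 + 3237401) = -1*5717546 = -5717546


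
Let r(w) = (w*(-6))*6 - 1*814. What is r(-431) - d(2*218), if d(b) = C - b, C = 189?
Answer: 14949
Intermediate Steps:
d(b) = 189 - b
r(w) = -814 - 36*w (r(w) = -6*w*6 - 814 = -36*w - 814 = -814 - 36*w)
r(-431) - d(2*218) = (-814 - 36*(-431)) - (189 - 2*218) = (-814 + 15516) - (189 - 1*436) = 14702 - (189 - 436) = 14702 - 1*(-247) = 14702 + 247 = 14949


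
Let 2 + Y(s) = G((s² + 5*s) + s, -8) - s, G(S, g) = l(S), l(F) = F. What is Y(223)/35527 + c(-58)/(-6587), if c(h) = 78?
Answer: 332125148/234016349 ≈ 1.4192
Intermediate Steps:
G(S, g) = S
Y(s) = -2 + s² + 5*s (Y(s) = -2 + (((s² + 5*s) + s) - s) = -2 + ((s² + 6*s) - s) = -2 + (s² + 5*s) = -2 + s² + 5*s)
Y(223)/35527 + c(-58)/(-6587) = (-2 - 1*223 + 223*(6 + 223))/35527 + 78/(-6587) = (-2 - 223 + 223*229)*(1/35527) + 78*(-1/6587) = (-2 - 223 + 51067)*(1/35527) - 78/6587 = 50842*(1/35527) - 78/6587 = 50842/35527 - 78/6587 = 332125148/234016349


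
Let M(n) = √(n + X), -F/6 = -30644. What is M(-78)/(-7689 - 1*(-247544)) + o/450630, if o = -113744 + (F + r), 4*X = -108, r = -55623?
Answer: 14497/450630 + I*√105/239855 ≈ 0.032171 + 4.2721e-5*I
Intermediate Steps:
F = 183864 (F = -6*(-30644) = 183864)
X = -27 (X = (¼)*(-108) = -27)
M(n) = √(-27 + n) (M(n) = √(n - 27) = √(-27 + n))
o = 14497 (o = -113744 + (183864 - 55623) = -113744 + 128241 = 14497)
M(-78)/(-7689 - 1*(-247544)) + o/450630 = √(-27 - 78)/(-7689 - 1*(-247544)) + 14497/450630 = √(-105)/(-7689 + 247544) + 14497*(1/450630) = (I*√105)/239855 + 14497/450630 = (I*√105)*(1/239855) + 14497/450630 = I*√105/239855 + 14497/450630 = 14497/450630 + I*√105/239855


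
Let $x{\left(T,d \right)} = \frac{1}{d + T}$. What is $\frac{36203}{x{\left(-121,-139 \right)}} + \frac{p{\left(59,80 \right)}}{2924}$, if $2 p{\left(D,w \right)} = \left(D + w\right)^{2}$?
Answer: $- \frac{55045918119}{5848} \approx -9.4128 \cdot 10^{6}$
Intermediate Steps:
$p{\left(D,w \right)} = \frac{\left(D + w\right)^{2}}{2}$
$x{\left(T,d \right)} = \frac{1}{T + d}$
$\frac{36203}{x{\left(-121,-139 \right)}} + \frac{p{\left(59,80 \right)}}{2924} = \frac{36203}{\frac{1}{-121 - 139}} + \frac{\frac{1}{2} \left(59 + 80\right)^{2}}{2924} = \frac{36203}{\frac{1}{-260}} + \frac{139^{2}}{2} \cdot \frac{1}{2924} = \frac{36203}{- \frac{1}{260}} + \frac{1}{2} \cdot 19321 \cdot \frac{1}{2924} = 36203 \left(-260\right) + \frac{19321}{2} \cdot \frac{1}{2924} = -9412780 + \frac{19321}{5848} = - \frac{55045918119}{5848}$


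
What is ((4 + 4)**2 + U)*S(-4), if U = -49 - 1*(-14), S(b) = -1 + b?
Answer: -145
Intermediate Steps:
U = -35 (U = -49 + 14 = -35)
((4 + 4)**2 + U)*S(-4) = ((4 + 4)**2 - 35)*(-1 - 4) = (8**2 - 35)*(-5) = (64 - 35)*(-5) = 29*(-5) = -145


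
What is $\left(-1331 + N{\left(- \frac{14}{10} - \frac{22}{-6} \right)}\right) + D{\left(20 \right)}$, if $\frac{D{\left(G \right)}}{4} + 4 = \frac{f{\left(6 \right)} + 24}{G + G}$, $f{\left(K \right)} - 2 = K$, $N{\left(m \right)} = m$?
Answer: $- \frac{20123}{15} \approx -1341.5$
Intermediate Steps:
$f{\left(K \right)} = 2 + K$
$D{\left(G \right)} = -16 + \frac{64}{G}$ ($D{\left(G \right)} = -16 + 4 \frac{\left(2 + 6\right) + 24}{G + G} = -16 + 4 \frac{8 + 24}{2 G} = -16 + 4 \cdot 32 \frac{1}{2 G} = -16 + 4 \frac{16}{G} = -16 + \frac{64}{G}$)
$\left(-1331 + N{\left(- \frac{14}{10} - \frac{22}{-6} \right)}\right) + D{\left(20 \right)} = \left(-1331 - \left(- \frac{11}{3} + \frac{7}{5}\right)\right) - \left(16 - \frac{64}{20}\right) = \left(-1331 - - \frac{34}{15}\right) + \left(-16 + 64 \cdot \frac{1}{20}\right) = \left(-1331 + \left(- \frac{7}{5} + \frac{11}{3}\right)\right) + \left(-16 + \frac{16}{5}\right) = \left(-1331 + \frac{34}{15}\right) - \frac{64}{5} = - \frac{19931}{15} - \frac{64}{5} = - \frac{20123}{15}$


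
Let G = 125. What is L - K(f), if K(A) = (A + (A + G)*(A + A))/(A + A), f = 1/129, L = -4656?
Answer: -1233629/258 ≈ -4781.5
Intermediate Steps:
f = 1/129 ≈ 0.0077519
K(A) = (A + 2*A*(125 + A))/(2*A) (K(A) = (A + (A + 125)*(A + A))/(A + A) = (A + (125 + A)*(2*A))/((2*A)) = (A + 2*A*(125 + A))*(1/(2*A)) = (A + 2*A*(125 + A))/(2*A))
L - K(f) = -4656 - (251/2 + 1/129) = -4656 - 1*32381/258 = -4656 - 32381/258 = -1233629/258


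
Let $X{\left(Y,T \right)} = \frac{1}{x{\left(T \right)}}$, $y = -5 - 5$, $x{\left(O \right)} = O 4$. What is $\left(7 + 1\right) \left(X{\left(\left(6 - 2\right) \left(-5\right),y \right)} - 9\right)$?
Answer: $- \frac{361}{5} \approx -72.2$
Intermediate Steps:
$x{\left(O \right)} = 4 O$
$y = -10$
$X{\left(Y,T \right)} = \frac{1}{4 T}$
$\left(7 + 1\right) \left(X{\left(\left(6 - 2\right) \left(-5\right),y \right)} - 9\right) = \left(7 + 1\right) \left(\frac{1}{4 \left(-10\right)} - 9\right) = 8 \left(\frac{1}{4} \left(- \frac{1}{10}\right) - 9\right) = 8 \left(- \frac{1}{40} - 9\right) = 8 \left(- \frac{361}{40}\right) = - \frac{361}{5}$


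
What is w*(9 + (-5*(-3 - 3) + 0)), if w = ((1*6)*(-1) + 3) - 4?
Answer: -273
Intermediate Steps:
w = -7 (w = (6*(-1) + 3) - 4 = (-6 + 3) - 4 = -3 - 4 = -7)
w*(9 + (-5*(-3 - 3) + 0)) = -7*(9 + (-5*(-3 - 3) + 0)) = -7*(9 + (-5*(-6) + 0)) = -7*(9 + (30 + 0)) = -7*(9 + 30) = -7*39 = -273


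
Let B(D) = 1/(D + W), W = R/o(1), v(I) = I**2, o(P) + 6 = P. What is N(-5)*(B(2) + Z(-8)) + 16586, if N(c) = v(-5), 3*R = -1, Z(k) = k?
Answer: 508341/31 ≈ 16398.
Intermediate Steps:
o(P) = -6 + P
R = -1/3 (R = (1/3)*(-1) = -1/3 ≈ -0.33333)
N(c) = 25 (N(c) = (-5)**2 = 25)
W = 1/15 (W = -1/(3*(-6 + 1)) = -1/3/(-5) = -1/3*(-1/5) = 1/15 ≈ 0.066667)
B(D) = 1/(1/15 + D) (B(D) = 1/(D + 1/15) = 1/(1/15 + D))
N(-5)*(B(2) + Z(-8)) + 16586 = 25*(15/(1 + 15*2) - 8) + 16586 = 25*(15/(1 + 30) - 8) + 16586 = 25*(15/31 - 8) + 16586 = 25*(-233/31) + 16586 = -5825/31 + 16586 = 508341/31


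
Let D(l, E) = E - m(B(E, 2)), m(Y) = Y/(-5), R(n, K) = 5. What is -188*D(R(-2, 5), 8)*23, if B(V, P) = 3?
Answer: -185932/5 ≈ -37186.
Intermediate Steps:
m(Y) = -Y/5 (m(Y) = Y*(-⅕) = -Y/5)
D(l, E) = ⅗ + E (D(l, E) = E - (-1)*3/5 = E - 1*(-⅗) = E + ⅗ = ⅗ + E)
-188*D(R(-2, 5), 8)*23 = -188*(⅗ + 8)*23 = -8084*23/5 = -188*989/5 = -185932/5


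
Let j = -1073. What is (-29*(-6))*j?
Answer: -186702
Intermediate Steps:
(-29*(-6))*j = -29*(-6)*(-1073) = 174*(-1073) = -186702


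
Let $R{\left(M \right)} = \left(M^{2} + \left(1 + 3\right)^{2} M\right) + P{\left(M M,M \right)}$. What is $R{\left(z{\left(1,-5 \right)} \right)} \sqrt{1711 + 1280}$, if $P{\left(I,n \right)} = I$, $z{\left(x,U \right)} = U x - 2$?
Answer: $- 14 \sqrt{2991} \approx -765.66$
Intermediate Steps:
$z{\left(x,U \right)} = -2 + U x$
$R{\left(M \right)} = 2 M^{2} + 16 M$ ($R{\left(M \right)} = \left(M^{2} + \left(1 + 3\right)^{2} M\right) + M M = \left(M^{2} + 4^{2} M\right) + M^{2} = \left(M^{2} + 16 M\right) + M^{2} = 2 M^{2} + 16 M$)
$R{\left(z{\left(1,-5 \right)} \right)} \sqrt{1711 + 1280} = 2 \left(-2 - 5\right) \left(8 - 7\right) \sqrt{1711 + 1280} = 2 \left(-2 - 5\right) \left(8 - 7\right) \sqrt{2991} = 2 \left(-7\right) \left(8 - 7\right) \sqrt{2991} = 2 \left(-7\right) 1 \sqrt{2991} = - 14 \sqrt{2991}$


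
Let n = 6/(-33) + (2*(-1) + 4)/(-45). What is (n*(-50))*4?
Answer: 4480/99 ≈ 45.253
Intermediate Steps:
n = -112/495 (n = 6*(-1/33) + (-2 + 4)*(-1/45) = -2/11 + 2*(-1/45) = -2/11 - 2/45 = -112/495 ≈ -0.22626)
(n*(-50))*4 = -112/495*(-50)*4 = (1120/99)*4 = 4480/99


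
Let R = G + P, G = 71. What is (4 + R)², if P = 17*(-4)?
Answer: 49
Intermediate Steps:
P = -68
R = 3 (R = 71 - 68 = 3)
(4 + R)² = (4 + 3)² = 7² = 49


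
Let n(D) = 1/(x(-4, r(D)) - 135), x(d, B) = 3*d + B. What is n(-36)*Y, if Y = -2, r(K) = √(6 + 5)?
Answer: 147/10799 + √11/10799 ≈ 0.013920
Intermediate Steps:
r(K) = √11
x(d, B) = B + 3*d
n(D) = 1/(-147 + √11) (n(D) = 1/((√11 + 3*(-4)) - 135) = 1/((√11 - 12) - 135) = 1/((-12 + √11) - 135) = 1/(-147 + √11))
n(-36)*Y = (-147/21598 - √11/21598)*(-2) = 147/10799 + √11/10799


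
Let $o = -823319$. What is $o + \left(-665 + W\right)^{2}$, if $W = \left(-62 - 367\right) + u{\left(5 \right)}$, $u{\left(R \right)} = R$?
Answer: $362602$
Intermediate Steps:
$W = -424$ ($W = \left(-62 - 367\right) + 5 = -429 + 5 = -424$)
$o + \left(-665 + W\right)^{2} = -823319 + \left(-665 - 424\right)^{2} = -823319 + \left(-1089\right)^{2} = -823319 + 1185921 = 362602$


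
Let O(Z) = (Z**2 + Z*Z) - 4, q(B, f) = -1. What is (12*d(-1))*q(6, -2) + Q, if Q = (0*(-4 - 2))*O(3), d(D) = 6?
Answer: -72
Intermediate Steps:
O(Z) = -4 + 2*Z**2 (O(Z) = (Z**2 + Z**2) - 4 = 2*Z**2 - 4 = -4 + 2*Z**2)
Q = 0 (Q = (0*(-4 - 2))*(-4 + 2*3**2) = (0*(-6))*(-4 + 2*9) = 0*(-4 + 18) = 0*14 = 0)
(12*d(-1))*q(6, -2) + Q = (12*6)*(-1) + 0 = 72*(-1) + 0 = -72 + 0 = -72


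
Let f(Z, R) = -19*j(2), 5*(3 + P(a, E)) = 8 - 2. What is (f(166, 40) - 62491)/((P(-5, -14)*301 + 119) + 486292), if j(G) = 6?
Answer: -313025/2429346 ≈ -0.12885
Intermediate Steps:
P(a, E) = -9/5 (P(a, E) = -3 + (8 - 2)/5 = -3 + (⅕)*6 = -3 + 6/5 = -9/5)
f(Z, R) = -114 (f(Z, R) = -19*6 = -114)
(f(166, 40) - 62491)/((P(-5, -14)*301 + 119) + 486292) = (-114 - 62491)/((-9/5*301 + 119) + 486292) = -62605/((-2709/5 + 119) + 486292) = -62605/(-2114/5 + 486292) = -62605/2429346/5 = -62605*5/2429346 = -313025/2429346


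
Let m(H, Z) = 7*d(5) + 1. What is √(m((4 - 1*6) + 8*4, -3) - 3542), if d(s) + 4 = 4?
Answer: I*√3541 ≈ 59.506*I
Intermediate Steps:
d(s) = 0 (d(s) = -4 + 4 = 0)
m(H, Z) = 1 (m(H, Z) = 7*0 + 1 = 0 + 1 = 1)
√(m((4 - 1*6) + 8*4, -3) - 3542) = √(1 - 3542) = √(-3541) = I*√3541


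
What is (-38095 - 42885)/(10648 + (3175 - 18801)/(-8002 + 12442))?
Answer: -179775600/23630747 ≈ -7.6077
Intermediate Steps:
(-38095 - 42885)/(10648 + (3175 - 18801)/(-8002 + 12442)) = -80980/(10648 - 15626/4440) = -80980/(10648 - 15626*1/4440) = -80980/(10648 - 7813/2220) = -80980/23630747/2220 = -80980*2220/23630747 = -179775600/23630747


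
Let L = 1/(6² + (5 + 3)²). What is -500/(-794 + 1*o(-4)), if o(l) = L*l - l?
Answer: 12500/19751 ≈ 0.63288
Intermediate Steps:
L = 1/100 (L = 1/(36 + 8²) = 1/(36 + 64) = 1/100 ≈ 0.010000)
o(l) = -99*l/100 (o(l) = l/100 - l = -99*l/100)
-500/(-794 + 1*o(-4)) = -500/(-794 + 1*(-99/100*(-4))) = -500/(-794 + 1*(99/25)) = -500/(-794 + 99/25) = -500/(-19751/25) = -500*(-25/19751) = 12500/19751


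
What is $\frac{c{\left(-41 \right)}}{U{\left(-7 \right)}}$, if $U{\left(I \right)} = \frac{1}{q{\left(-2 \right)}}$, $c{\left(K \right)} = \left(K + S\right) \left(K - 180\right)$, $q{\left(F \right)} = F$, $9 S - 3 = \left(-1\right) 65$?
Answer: $- \frac{190502}{9} \approx -21167.0$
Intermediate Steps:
$S = - \frac{62}{9}$ ($S = \frac{1}{3} + \frac{\left(-1\right) 65}{9} = \frac{1}{3} + \frac{1}{9} \left(-65\right) = \frac{1}{3} - \frac{65}{9} = - \frac{62}{9} \approx -6.8889$)
$c{\left(K \right)} = \left(-180 + K\right) \left(- \frac{62}{9} + K\right)$ ($c{\left(K \right)} = \left(K - \frac{62}{9}\right) \left(K - 180\right) = \left(- \frac{62}{9} + K\right) \left(-180 + K\right) = \left(-180 + K\right) \left(- \frac{62}{9} + K\right)$)
$U{\left(I \right)} = - \frac{1}{2}$ ($U{\left(I \right)} = \frac{1}{-2} = - \frac{1}{2}$)
$\frac{c{\left(-41 \right)}}{U{\left(-7 \right)}} = \frac{1240 + \left(-41\right)^{2} - - \frac{68962}{9}}{- \frac{1}{2}} = \left(1240 + 1681 + \frac{68962}{9}\right) \left(-2\right) = \frac{95251}{9} \left(-2\right) = - \frac{190502}{9}$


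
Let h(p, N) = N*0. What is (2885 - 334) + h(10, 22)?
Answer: 2551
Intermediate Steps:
h(p, N) = 0
(2885 - 334) + h(10, 22) = (2885 - 334) + 0 = 2551 + 0 = 2551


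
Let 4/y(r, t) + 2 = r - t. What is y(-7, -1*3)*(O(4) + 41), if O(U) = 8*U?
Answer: -146/3 ≈ -48.667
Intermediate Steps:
y(r, t) = 4/(-2 + r - t) (y(r, t) = 4/(-2 + (r - t)) = 4/(-2 + r - t))
y(-7, -1*3)*(O(4) + 41) = (4/(-2 - 7 - (-1)*3))*(8*4 + 41) = (4/(-2 - 7 - 1*(-3)))*(32 + 41) = (4/(-2 - 7 + 3))*73 = (4/(-6))*73 = (4*(-⅙))*73 = -⅔*73 = -146/3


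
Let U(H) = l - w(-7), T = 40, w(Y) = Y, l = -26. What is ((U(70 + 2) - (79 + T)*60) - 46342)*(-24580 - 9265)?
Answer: 1810741345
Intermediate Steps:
U(H) = -19 (U(H) = -26 - 1*(-7) = -26 + 7 = -19)
((U(70 + 2) - (79 + T)*60) - 46342)*(-24580 - 9265) = ((-19 - (79 + 40)*60) - 46342)*(-24580 - 9265) = ((-19 - 119*60) - 46342)*(-33845) = ((-19 - 1*7140) - 46342)*(-33845) = ((-19 - 7140) - 46342)*(-33845) = (-7159 - 46342)*(-33845) = -53501*(-33845) = 1810741345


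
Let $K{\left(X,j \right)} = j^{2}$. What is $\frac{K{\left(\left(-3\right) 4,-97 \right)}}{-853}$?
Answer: $- \frac{9409}{853} \approx -11.03$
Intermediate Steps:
$\frac{K{\left(\left(-3\right) 4,-97 \right)}}{-853} = \frac{\left(-97\right)^{2}}{-853} = 9409 \left(- \frac{1}{853}\right) = - \frac{9409}{853}$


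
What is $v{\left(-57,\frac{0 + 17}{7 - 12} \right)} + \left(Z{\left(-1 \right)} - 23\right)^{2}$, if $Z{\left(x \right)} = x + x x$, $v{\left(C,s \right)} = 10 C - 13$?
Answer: $-54$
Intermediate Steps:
$v{\left(C,s \right)} = -13 + 10 C$
$Z{\left(x \right)} = x + x^{2}$
$v{\left(-57,\frac{0 + 17}{7 - 12} \right)} + \left(Z{\left(-1 \right)} - 23\right)^{2} = \left(-13 + 10 \left(-57\right)\right) + \left(- (1 - 1) - 23\right)^{2} = \left(-13 - 570\right) + \left(\left(-1\right) 0 - 23\right)^{2} = -583 + \left(0 - 23\right)^{2} = -583 + \left(-23\right)^{2} = -583 + 529 = -54$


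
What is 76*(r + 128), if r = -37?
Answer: 6916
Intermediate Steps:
76*(r + 128) = 76*(-37 + 128) = 76*91 = 6916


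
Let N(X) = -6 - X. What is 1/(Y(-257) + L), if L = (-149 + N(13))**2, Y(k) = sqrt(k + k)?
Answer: 14112/398297345 - I*sqrt(514)/796594690 ≈ 3.5431e-5 - 2.8461e-8*I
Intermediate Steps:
Y(k) = sqrt(2)*sqrt(k) (Y(k) = sqrt(2*k) = sqrt(2)*sqrt(k))
L = 28224 (L = (-149 + (-6 - 1*13))**2 = (-149 + (-6 - 13))**2 = (-149 - 19)**2 = (-168)**2 = 28224)
1/(Y(-257) + L) = 1/(sqrt(2)*sqrt(-257) + 28224) = 1/(sqrt(2)*(I*sqrt(257)) + 28224) = 1/(I*sqrt(514) + 28224) = 1/(28224 + I*sqrt(514))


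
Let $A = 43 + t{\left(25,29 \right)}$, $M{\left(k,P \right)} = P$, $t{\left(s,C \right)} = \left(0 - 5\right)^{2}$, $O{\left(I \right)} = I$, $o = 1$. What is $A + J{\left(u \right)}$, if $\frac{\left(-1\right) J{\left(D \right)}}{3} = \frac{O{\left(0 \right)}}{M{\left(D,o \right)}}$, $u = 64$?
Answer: $68$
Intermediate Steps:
$t{\left(s,C \right)} = 25$ ($t{\left(s,C \right)} = \left(-5\right)^{2} = 25$)
$A = 68$ ($A = 43 + 25 = 68$)
$J{\left(D \right)} = 0$ ($J{\left(D \right)} = - 3 \cdot \frac{0}{1} = - 3 \cdot 0 \cdot 1 = \left(-3\right) 0 = 0$)
$A + J{\left(u \right)} = 68 + 0 = 68$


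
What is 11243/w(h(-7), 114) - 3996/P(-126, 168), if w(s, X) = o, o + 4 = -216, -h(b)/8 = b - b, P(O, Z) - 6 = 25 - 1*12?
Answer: -1092737/4180 ≈ -261.42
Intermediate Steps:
P(O, Z) = 19 (P(O, Z) = 6 + (25 - 1*12) = 6 + (25 - 12) = 6 + 13 = 19)
h(b) = 0 (h(b) = -8*(b - b) = -8*0 = 0)
o = -220 (o = -4 - 216 = -220)
w(s, X) = -220
11243/w(h(-7), 114) - 3996/P(-126, 168) = 11243/(-220) - 3996/19 = 11243*(-1/220) - 3996*1/19 = -11243/220 - 3996/19 = -1092737/4180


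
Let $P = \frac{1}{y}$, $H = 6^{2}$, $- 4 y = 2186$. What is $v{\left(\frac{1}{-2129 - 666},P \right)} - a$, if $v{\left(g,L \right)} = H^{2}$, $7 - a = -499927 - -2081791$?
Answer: $1583153$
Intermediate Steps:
$y = - \frac{1093}{2}$ ($y = \left(- \frac{1}{4}\right) 2186 = - \frac{1093}{2} \approx -546.5$)
$H = 36$
$a = -1581857$ ($a = 7 - \left(-499927 - -2081791\right) = 7 - \left(-499927 + 2081791\right) = 7 - 1581864 = -1581857$)
$P = - \frac{2}{1093}$ ($P = \frac{1}{- \frac{1093}{2}} = - \frac{2}{1093} \approx -0.0018298$)
$v{\left(g,L \right)} = 1296$ ($v{\left(g,L \right)} = 36^{2} = 1296$)
$v{\left(\frac{1}{-2129 - 666},P \right)} - a = 1296 - -1581857 = 1296 + 1581857 = 1583153$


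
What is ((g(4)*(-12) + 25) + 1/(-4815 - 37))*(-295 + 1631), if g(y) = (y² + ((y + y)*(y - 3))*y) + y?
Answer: -970720566/1213 ≈ -8.0026e+5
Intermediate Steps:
g(y) = y + y² + 2*y²*(-3 + y) (g(y) = (y² + ((2*y)*(-3 + y))*y) + y = (y² + (2*y*(-3 + y))*y) + y = (y² + 2*y²*(-3 + y)) + y = y + y² + 2*y²*(-3 + y))
((g(4)*(-12) + 25) + 1/(-4815 - 37))*(-295 + 1631) = (((4*(1 - 5*4 + 2*4²))*(-12) + 25) + 1/(-4815 - 37))*(-295 + 1631) = (((4*(1 - 20 + 2*16))*(-12) + 25) + 1/(-4852))*1336 = (((4*(1 - 20 + 32))*(-12) + 25) - 1/4852)*1336 = (((4*13)*(-12) + 25) - 1/4852)*1336 = ((52*(-12) + 25) - 1/4852)*1336 = ((-624 + 25) - 1/4852)*1336 = (-599 - 1/4852)*1336 = -2906349/4852*1336 = -970720566/1213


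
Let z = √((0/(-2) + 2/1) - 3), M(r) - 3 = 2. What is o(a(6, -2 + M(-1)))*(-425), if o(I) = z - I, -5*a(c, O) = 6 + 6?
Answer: -1020 - 425*I ≈ -1020.0 - 425.0*I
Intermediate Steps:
M(r) = 5 (M(r) = 3 + 2 = 5)
z = I (z = √((0*(-½) + 2*1) - 3) = √((0 + 2) - 3) = √(2 - 3) = √(-1) = I ≈ 1.0*I)
a(c, O) = -12/5 (a(c, O) = -(6 + 6)/5 = -⅕*12 = -12/5)
o(I) = I - I
o(a(6, -2 + M(-1)))*(-425) = (I - 1*(-12/5))*(-425) = (I + 12/5)*(-425) = (12/5 + I)*(-425) = -1020 - 425*I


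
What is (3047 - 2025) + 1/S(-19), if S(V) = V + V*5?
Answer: 116507/114 ≈ 1022.0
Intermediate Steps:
S(V) = 6*V (S(V) = V + 5*V = 6*V)
(3047 - 2025) + 1/S(-19) = (3047 - 2025) + 1/(6*(-19)) = 1022 + 1/(-114) = 1022 - 1/114 = 116507/114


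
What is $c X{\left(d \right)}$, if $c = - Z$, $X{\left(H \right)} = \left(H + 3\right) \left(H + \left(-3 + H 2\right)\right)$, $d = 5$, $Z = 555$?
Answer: $-53280$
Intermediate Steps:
$X{\left(H \right)} = \left(-3 + 3 H\right) \left(3 + H\right)$ ($X{\left(H \right)} = \left(3 + H\right) \left(H + \left(-3 + 2 H\right)\right) = \left(3 + H\right) \left(-3 + 3 H\right) = \left(-3 + 3 H\right) \left(3 + H\right)$)
$c = -555$ ($c = \left(-1\right) 555 = -555$)
$c X{\left(d \right)} = - 555 \left(-9 + 3 \cdot 5^{2} + 6 \cdot 5\right) = - 555 \left(-9 + 3 \cdot 25 + 30\right) = - 555 \left(-9 + 75 + 30\right) = \left(-555\right) 96 = -53280$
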